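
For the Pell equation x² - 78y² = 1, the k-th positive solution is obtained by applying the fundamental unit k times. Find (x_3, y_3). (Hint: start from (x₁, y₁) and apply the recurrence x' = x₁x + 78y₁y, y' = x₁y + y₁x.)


Step 1: Find the fundamental solution (x₁, y₁) of x² - 78y² = 1.
  Expand √78 as a continued fraction. a₀ = ⌊√78⌋ = 8; iterate m_{k+1} = d_k·a_k − m_k, d_{k+1} = (78 − m_{k+1}²)/d_k, a_{k+1} = ⌊(a₀ + m_{k+1})/d_{k+1}⌋ (starting m₀ = 0, d₀ = 1), with convergents p_k = a_k·p_{k-1} + p_{k-2}, q_k = a_k·q_{k-1} + q_{k-2} (p₋₁ = 1, q₋₁ = 0):
  k = 0: a₀ = 8; p₀/q₀ = 8/1; p₀² − 78·q₀² = 64 − 78 = -14.
  k = 1: m = 8, d = 14, a = ⌊(8 + 8)/14⌋ = 1; p/q = (1·8 + 1)/(1·1 + 0) = 9/1; p² − 78·q² = 81 − 78 = 3.
  k = 2: m = 6, d = 3, a = ⌊(8 + 6)/3⌋ = 4; p/q = (4·9 + 8)/(4·1 + 1) = 44/5; p² − 78·q² = 1936 − 1950 = -14.
  k = 3: m = 6, d = 14, a = ⌊(8 + 6)/14⌋ = 1; p/q = (1·44 + 9)/(1·5 + 1) = 53/6; p² − 78·q² = 2809 − 2808 = 1.
  The first convergent with p² − 78·q² = 1 gives the fundamental solution (x₁, y₁) = (53, 6).
Step 2: Apply the recurrence (x_{n+1}, y_{n+1}) = (x₁x_n + 78y₁y_n, x₁y_n + y₁x_n) repeatedly.
  From (x_1, y_1) = (53, 6): x_2 = 53·53 + 78·6·6 = 5617; y_2 = 53·6 + 6·53 = 636.
  From (x_2, y_2) = (5617, 636): x_3 = 53·5617 + 78·6·636 = 595349; y_3 = 53·636 + 6·5617 = 67410.
Step 3: Verify x_3² - 78·y_3² = 354440431801 - 354440431800 = 1 (should be 1). ✓

(x_1, y_1) = (53, 6); (x_3, y_3) = (595349, 67410).


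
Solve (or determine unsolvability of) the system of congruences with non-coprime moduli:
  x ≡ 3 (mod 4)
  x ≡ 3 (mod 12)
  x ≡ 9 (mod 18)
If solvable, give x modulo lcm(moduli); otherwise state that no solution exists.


Moduli 4, 12, 18 are not pairwise coprime, so CRT works modulo lcm(m_i) when all pairwise compatibility conditions hold.
Pairwise compatibility: gcd(m_i, m_j) must divide a_i - a_j for every pair.
Merge one congruence at a time:
  Start: x ≡ 3 (mod 4).
  Combine with x ≡ 3 (mod 12): gcd(4, 12) = 4; 3 - 3 = 0, which IS divisible by 4, so compatible.
    Write x = 3 + 4·t and substitute into x ≡ 3 (mod 12): 4·t ≡ 3 − 3 = 0 (mod 12).
    Divide the congruence (and modulus) by g = 4: 1·t ≡ 0 (mod 3).
    So t ≡ 0 (mod 3).
    Then x = 3 + 4·0 = 3, valid modulo lcm(4, 12) = 12: x ≡ 3 (mod 12).
  Combine with x ≡ 9 (mod 18): gcd(12, 18) = 6; 9 - 3 = 6, which IS divisible by 6, so compatible.
    Write x = 3 + 12·t and substitute into x ≡ 9 (mod 18): 12·t ≡ 9 − 3 = 6 (mod 18).
    Divide the congruence (and modulus) by g = 6: 2·t ≡ 1 (mod 3).
    The inverse of 2 mod 3 is 2 (since 2·2 = 4 = 1·3 + 1), so t ≡ 2·1 = 2 ≡ 2 (mod 3).
    Then x = 3 + 12·2 = 27, valid modulo lcm(12, 18) = 36: x ≡ 27 (mod 36).
Verify: 27 mod 4 = 3, 27 mod 12 = 3, 27 mod 18 = 9.

x ≡ 27 (mod 36).


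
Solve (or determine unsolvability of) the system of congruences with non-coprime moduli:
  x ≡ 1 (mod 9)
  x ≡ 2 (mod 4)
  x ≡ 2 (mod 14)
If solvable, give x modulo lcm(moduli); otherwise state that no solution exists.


Moduli 9, 4, 14 are not pairwise coprime, so CRT works modulo lcm(m_i) when all pairwise compatibility conditions hold.
Pairwise compatibility: gcd(m_i, m_j) must divide a_i - a_j for every pair.
Merge one congruence at a time:
  Start: x ≡ 1 (mod 9).
  Combine with x ≡ 2 (mod 4): gcd(9, 4) = 1; 2 - 1 = 1, which IS divisible by 1, so compatible.
    Write x = 1 + 9·t and substitute into x ≡ 2 (mod 4): 9·t ≡ 2 − 1 = 1 (mod 4).
    Reduce coefficients mod 4: 1·t ≡ 1 (mod 4).
    So t ≡ 1 (mod 4).
    Then x = 1 + 9·1 = 10, valid modulo lcm(9, 4) = 36: x ≡ 10 (mod 36).
  Combine with x ≡ 2 (mod 14): gcd(36, 14) = 2; 2 - 10 = -8, which IS divisible by 2, so compatible.
    Write x = 10 + 36·t and substitute into x ≡ 2 (mod 14): 36·t ≡ 2 − 10 = -8 (mod 14).
    Divide the congruence (and modulus) by g = 2: 18·t ≡ -4 (mod 7).
    Reduce coefficients mod 7: 4·t ≡ 3 (mod 7).
    The inverse of 4 mod 7 is 2 (since 4·2 = 8 = 1·7 + 1), so t ≡ 2·3 = 6 ≡ 6 (mod 7).
    Then x = 10 + 36·6 = 226, valid modulo lcm(36, 14) = 252: x ≡ 226 (mod 252).
Verify: 226 mod 9 = 1, 226 mod 4 = 2, 226 mod 14 = 2.

x ≡ 226 (mod 252).


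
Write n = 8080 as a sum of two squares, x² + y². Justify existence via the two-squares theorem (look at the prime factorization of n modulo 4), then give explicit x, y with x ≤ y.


Step 1: Factor n = 8080 = 2^4 · 5 · 101.
Step 2: Check the mod-4 condition on each prime factor: 2 = 2 (special); 5 ≡ 1 (mod 4), exponent 1; 101 ≡ 1 (mod 4), exponent 1.
All primes ≡ 3 (mod 4) appear to even exponent (or don't appear), so by the two-squares theorem n IS expressible as a sum of two squares.
Step 3: Build a representation. Group n = k² · m with k = 4 and m = 5 · 101 = 505 (a product of primes ≡ 1 (mod 4)); a representation of m scales to one of n via (k·x)² + (k·y)² = k²(x² + y²). Each prime p ≡ 1 (mod 4) is itself a sum of two squares; find a² by testing p − a² for a perfect square:
  5: 5 − 1² = 4 = 2² ⇒ 5 = 1² + 2².
  101: 101 − 1² = 100 = 10² ⇒ 101 = 1² + 10².
  Combine using the Brahmagupta–Fibonacci identity (a² + b²)(c² + d²) = (ac − bd)² + (ad + bc)² = (ac + bd)² + (ad − bc)²:
  5 · 101 = 505: from (1² + 2²)(1² + 10²), take (1·1 − 2·10, 1·10 + 2·1) = (1 − 20, 10 + 2) = (-19, 12); dropping signs (only squares matter) gives (19, 12); check 19² + 12² = 361 + 144 = 505 ✓.
  Scale by k = 4: (4·19, 4·12) = (76, 48).
Step 4: Order so x ≤ y and verify: 48² + 76² = 2304 + 5776 = 8080 = n. ✓

n = 8080 = 48² + 76² (one valid representation with x ≤ y).


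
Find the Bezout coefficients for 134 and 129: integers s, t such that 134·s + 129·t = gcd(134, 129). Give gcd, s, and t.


Euclidean algorithm on (134, 129) — divide until remainder is 0:
  134 = 1 · 129 + 5
  129 = 25 · 5 + 4
  5 = 1 · 4 + 1
  4 = 4 · 1 + 0
gcd(134, 129) = 1.
Track Bezout coefficients alongside the remainders: start with r₀ = 134 = a·1 + b·0 (s = 1, t = 0) and r₁ = 129 = a·0 + b·1 (s = 0, t = 1); each new remainder r_{k+1} = r_{k-1} − q_k·r_k inherits s_{k+1} = s_{k-1} − q_k·s_k, t_{k+1} = t_{k-1} − q_k·t_k, so r_k = a·s_k + b·t_k at every step:
  q = 1: r = 5, s = 1 − 1·0 = 1, t = 0 − 1·1 = -1  (check: 134·1 + 129·(-1) = 5)
  q = 25: r = 4, s = 0 − 25·1 = -25, t = 1 − 25·(-1) = 26  (check: 134·(-25) + 129·26 = 4)
  q = 1: r = 1, s = 1 − 1·(-25) = 26, t = -1 − 1·26 = -27  (check: 134·26 + 129·(-27) = 1)
The row with r = 1 (the gcd) gives the Bezout coefficients s = 26, t = -27.
Result: 134 · (26) + 129 · (-27) = 1.

gcd(134, 129) = 1; s = 26, t = -27 (check: 134·26 + 129·(-27) = 1).


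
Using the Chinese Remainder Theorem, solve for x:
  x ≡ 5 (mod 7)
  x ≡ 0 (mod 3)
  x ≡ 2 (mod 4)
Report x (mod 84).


Moduli 7, 3, 4 are pairwise coprime; by CRT there is a unique solution modulo M = 7 · 3 · 4 = 84.
Solve pairwise, accumulating the modulus:
  Start with x ≡ 5 (mod 7).
  Combine with x ≡ 0 (mod 3): since gcd(7, 3) = 1, we get a unique residue mod 21.
    Write x = 5 + 7·t and substitute into x ≡ 0 (mod 3): 7·t ≡ 0 − 5 = -5 (mod 3).
    Reduce coefficients mod 3: 1·t ≡ 1 (mod 3).
    So t ≡ 1 (mod 3).
    Then x = 5 + 7·1 = 12, valid modulo lcm(7, 3) = 21: x ≡ 12 (mod 21).
  Combine with x ≡ 2 (mod 4): since gcd(21, 4) = 1, we get a unique residue mod 84.
    Write x = 12 + 21·t and substitute into x ≡ 2 (mod 4): 21·t ≡ 2 − 12 = -10 (mod 4).
    Reduce coefficients mod 4: 1·t ≡ 2 (mod 4).
    So t ≡ 2 (mod 4).
    Then x = 12 + 21·2 = 54, valid modulo lcm(21, 4) = 84: x ≡ 54 (mod 84).
Verify: 54 mod 7 = 5 ✓, 54 mod 3 = 0 ✓, 54 mod 4 = 2 ✓.

x ≡ 54 (mod 84).


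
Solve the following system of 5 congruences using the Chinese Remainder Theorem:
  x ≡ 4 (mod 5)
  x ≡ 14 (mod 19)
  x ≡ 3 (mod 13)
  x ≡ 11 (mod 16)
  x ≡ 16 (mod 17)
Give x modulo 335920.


Product of moduli M = 5 · 19 · 13 · 16 · 17 = 335920.
Merge one congruence at a time:
  Start: x ≡ 4 (mod 5).
  Combine with x ≡ 14 (mod 19); new modulus lcm = 95.
    Write x = 4 + 5·t and substitute into x ≡ 14 (mod 19): 5·t ≡ 14 − 4 = 10 (mod 19).
    The inverse of 5 mod 19 is 4 (since 5·4 = 20 = 1·19 + 1), so t ≡ 4·10 = 40 ≡ 2 (mod 19).
    Then x = 4 + 5·2 = 14, valid modulo lcm(5, 19) = 95: x ≡ 14 (mod 95).
  Combine with x ≡ 3 (mod 13); new modulus lcm = 1235.
    Write x = 14 + 95·t and substitute into x ≡ 3 (mod 13): 95·t ≡ 3 − 14 = -11 (mod 13).
    Reduce coefficients mod 13: 4·t ≡ 2 (mod 13).
    The inverse of 4 mod 13 is 10 (since 4·10 = 40 = 3·13 + 1), so t ≡ 10·2 = 20 ≡ 7 (mod 13).
    Then x = 14 + 95·7 = 679, valid modulo lcm(95, 13) = 1235: x ≡ 679 (mod 1235).
  Combine with x ≡ 11 (mod 16); new modulus lcm = 19760.
    Write x = 679 + 1235·t and substitute into x ≡ 11 (mod 16): 1235·t ≡ 11 − 679 = -668 (mod 16).
    Reduce coefficients mod 16: 3·t ≡ 4 (mod 16).
    The inverse of 3 mod 16 is 11 (since 3·11 = 33 = 2·16 + 1), so t ≡ 11·4 = 44 ≡ 12 (mod 16).
    Then x = 679 + 1235·12 = 15499, valid modulo lcm(1235, 16) = 19760: x ≡ 15499 (mod 19760).
  Combine with x ≡ 16 (mod 17); new modulus lcm = 335920.
    Write x = 15499 + 19760·t and substitute into x ≡ 16 (mod 17): 19760·t ≡ 16 − 15499 = -15483 (mod 17).
    Reduce coefficients mod 17: 6·t ≡ 4 (mod 17).
    The inverse of 6 mod 17 is 3 (since 6·3 = 18 = 1·17 + 1), so t ≡ 3·4 = 12 ≡ 12 (mod 17).
    Then x = 15499 + 19760·12 = 252619, valid modulo lcm(19760, 17) = 335920: x ≡ 252619 (mod 335920).
Verify against each original: 252619 mod 5 = 4, 252619 mod 19 = 14, 252619 mod 13 = 3, 252619 mod 16 = 11, 252619 mod 17 = 16.

x ≡ 252619 (mod 335920).


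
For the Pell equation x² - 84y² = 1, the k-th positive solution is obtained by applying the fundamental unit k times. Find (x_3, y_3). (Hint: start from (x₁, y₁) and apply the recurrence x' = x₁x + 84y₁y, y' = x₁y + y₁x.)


Step 1: Find the fundamental solution (x₁, y₁) of x² - 84y² = 1.
  Expand √84 as a continued fraction. a₀ = ⌊√84⌋ = 9; iterate m_{k+1} = d_k·a_k − m_k, d_{k+1} = (84 − m_{k+1}²)/d_k, a_{k+1} = ⌊(a₀ + m_{k+1})/d_{k+1}⌋ (starting m₀ = 0, d₀ = 1), with convergents p_k = a_k·p_{k-1} + p_{k-2}, q_k = a_k·q_{k-1} + q_{k-2} (p₋₁ = 1, q₋₁ = 0):
  k = 0: a₀ = 9; p₀/q₀ = 9/1; p₀² − 84·q₀² = 81 − 84 = -3.
  k = 1: m = 9, d = 3, a = ⌊(9 + 9)/3⌋ = 6; p/q = (6·9 + 1)/(6·1 + 0) = 55/6; p² − 84·q² = 3025 − 3024 = 1.
  The first convergent with p² − 84·q² = 1 gives the fundamental solution (x₁, y₁) = (55, 6).
Step 2: Apply the recurrence (x_{n+1}, y_{n+1}) = (x₁x_n + 84y₁y_n, x₁y_n + y₁x_n) repeatedly.
  From (x_1, y_1) = (55, 6): x_2 = 55·55 + 84·6·6 = 6049; y_2 = 55·6 + 6·55 = 660.
  From (x_2, y_2) = (6049, 660): x_3 = 55·6049 + 84·6·660 = 665335; y_3 = 55·660 + 6·6049 = 72594.
Step 3: Verify x_3² - 84·y_3² = 442670662225 - 442670662224 = 1 (should be 1). ✓

(x_1, y_1) = (55, 6); (x_3, y_3) = (665335, 72594).


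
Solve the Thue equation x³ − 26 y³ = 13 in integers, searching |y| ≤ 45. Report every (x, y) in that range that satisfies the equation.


The equation is x³ - 26y³ = 13. For fixed y, x³ = 26·y³ + 13, so a solution requires the RHS to be a perfect cube.
Strategy: iterate y from -45 to 45, compute RHS = 26·y³ + 13, and check whether it is a (positive or negative) perfect cube.
Check small values of y:
  y = 0: RHS = 13 is not a perfect cube.
  y = 1: RHS = 39 is not a perfect cube.
  y = -1: RHS = -13 is not a perfect cube.
  y = 2: RHS = 221 is not a perfect cube.
  y = -2: RHS = -195 is not a perfect cube.
  y = 3: RHS = 715 is not a perfect cube.
  y = -3: RHS = -689 is not a perfect cube.
Continuing the search up to |y| = 45 finds no solutions either.
No (x, y) in the scanned range satisfies the equation.

No integer solutions with |y| ≤ 45.


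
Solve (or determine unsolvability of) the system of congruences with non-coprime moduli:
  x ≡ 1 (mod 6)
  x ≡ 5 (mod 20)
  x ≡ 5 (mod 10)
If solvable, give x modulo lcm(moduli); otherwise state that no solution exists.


Moduli 6, 20, 10 are not pairwise coprime, so CRT works modulo lcm(m_i) when all pairwise compatibility conditions hold.
Pairwise compatibility: gcd(m_i, m_j) must divide a_i - a_j for every pair.
Merge one congruence at a time:
  Start: x ≡ 1 (mod 6).
  Combine with x ≡ 5 (mod 20): gcd(6, 20) = 2; 5 - 1 = 4, which IS divisible by 2, so compatible.
    Write x = 1 + 6·t and substitute into x ≡ 5 (mod 20): 6·t ≡ 5 − 1 = 4 (mod 20).
    Divide the congruence (and modulus) by g = 2: 3·t ≡ 2 (mod 10).
    The inverse of 3 mod 10 is 7 (since 3·7 = 21 = 2·10 + 1), so t ≡ 7·2 = 14 ≡ 4 (mod 10).
    Then x = 1 + 6·4 = 25, valid modulo lcm(6, 20) = 60: x ≡ 25 (mod 60).
  Combine with x ≡ 5 (mod 10): gcd(60, 10) = 10; 5 - 25 = -20, which IS divisible by 10, so compatible.
    Write x = 25 + 60·t and substitute into x ≡ 5 (mod 10): 60·t ≡ 5 − 25 = -20 (mod 10).
    Divide the congruence (and modulus) by g = 10: 6·t ≡ -2 (mod 1).
    Modulo 1 every t works; take t = 0.
    Then x = 25 + 60·0 = 25, valid modulo lcm(60, 10) = 60: x ≡ 25 (mod 60).
Verify: 25 mod 6 = 1, 25 mod 20 = 5, 25 mod 10 = 5.

x ≡ 25 (mod 60).


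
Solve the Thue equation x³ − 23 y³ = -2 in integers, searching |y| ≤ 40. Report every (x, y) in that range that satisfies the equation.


The equation is x³ - 23y³ = -2. For fixed y, x³ = 23·y³ − 2, so a solution requires the RHS to be a perfect cube.
Strategy: iterate y from -40 to 40, compute RHS = 23·y³ − 2, and check whether it is a (positive or negative) perfect cube.
Check small values of y:
  y = 0: RHS = -2 is not a perfect cube.
  y = 1: RHS = 21 is not a perfect cube.
  y = -1: RHS = -25 is not a perfect cube.
  y = 2: RHS = 182 is not a perfect cube.
  y = -2: RHS = -186 is not a perfect cube.
  y = 3: RHS = 619 is not a perfect cube.
  y = -3: RHS = -623 is not a perfect cube.
Continuing the search up to |y| = 40 finds no solutions either.
No (x, y) in the scanned range satisfies the equation.

No integer solutions with |y| ≤ 40.


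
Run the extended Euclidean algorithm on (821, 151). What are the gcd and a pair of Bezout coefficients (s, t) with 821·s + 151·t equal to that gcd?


Euclidean algorithm on (821, 151) — divide until remainder is 0:
  821 = 5 · 151 + 66
  151 = 2 · 66 + 19
  66 = 3 · 19 + 9
  19 = 2 · 9 + 1
  9 = 9 · 1 + 0
gcd(821, 151) = 1.
Track Bezout coefficients alongside the remainders: start with r₀ = 821 = a·1 + b·0 (s = 1, t = 0) and r₁ = 151 = a·0 + b·1 (s = 0, t = 1); each new remainder r_{k+1} = r_{k-1} − q_k·r_k inherits s_{k+1} = s_{k-1} − q_k·s_k, t_{k+1} = t_{k-1} − q_k·t_k, so r_k = a·s_k + b·t_k at every step:
  q = 5: r = 66, s = 1 − 5·0 = 1, t = 0 − 5·1 = -5  (check: 821·1 + 151·(-5) = 66)
  q = 2: r = 19, s = 0 − 2·1 = -2, t = 1 − 2·(-5) = 11  (check: 821·(-2) + 151·11 = 19)
  q = 3: r = 9, s = 1 − 3·(-2) = 7, t = -5 − 3·11 = -38  (check: 821·7 + 151·(-38) = 9)
  q = 2: r = 1, s = -2 − 2·7 = -16, t = 11 − 2·(-38) = 87  (check: 821·(-16) + 151·87 = 1)
The row with r = 1 (the gcd) gives the Bezout coefficients s = -16, t = 87.
Result: 821 · (-16) + 151 · (87) = 1.

gcd(821, 151) = 1; s = -16, t = 87 (check: 821·(-16) + 151·87 = 1).


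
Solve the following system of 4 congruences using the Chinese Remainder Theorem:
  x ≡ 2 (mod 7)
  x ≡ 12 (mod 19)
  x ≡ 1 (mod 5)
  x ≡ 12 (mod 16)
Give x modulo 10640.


Product of moduli M = 7 · 19 · 5 · 16 = 10640.
Merge one congruence at a time:
  Start: x ≡ 2 (mod 7).
  Combine with x ≡ 12 (mod 19); new modulus lcm = 133.
    Write x = 2 + 7·t and substitute into x ≡ 12 (mod 19): 7·t ≡ 12 − 2 = 10 (mod 19).
    The inverse of 7 mod 19 is 11 (since 7·11 = 77 = 4·19 + 1), so t ≡ 11·10 = 110 ≡ 15 (mod 19).
    Then x = 2 + 7·15 = 107, valid modulo lcm(7, 19) = 133: x ≡ 107 (mod 133).
  Combine with x ≡ 1 (mod 5); new modulus lcm = 665.
    Write x = 107 + 133·t and substitute into x ≡ 1 (mod 5): 133·t ≡ 1 − 107 = -106 (mod 5).
    Reduce coefficients mod 5: 3·t ≡ 4 (mod 5).
    The inverse of 3 mod 5 is 2 (since 3·2 = 6 = 1·5 + 1), so t ≡ 2·4 = 8 ≡ 3 (mod 5).
    Then x = 107 + 133·3 = 506, valid modulo lcm(133, 5) = 665: x ≡ 506 (mod 665).
  Combine with x ≡ 12 (mod 16); new modulus lcm = 10640.
    Write x = 506 + 665·t and substitute into x ≡ 12 (mod 16): 665·t ≡ 12 − 506 = -494 (mod 16).
    Reduce coefficients mod 16: 9·t ≡ 2 (mod 16).
    The inverse of 9 mod 16 is 9 (since 9·9 = 81 = 5·16 + 1), so t ≡ 9·2 = 18 ≡ 2 (mod 16).
    Then x = 506 + 665·2 = 1836, valid modulo lcm(665, 16) = 10640: x ≡ 1836 (mod 10640).
Verify against each original: 1836 mod 7 = 2, 1836 mod 19 = 12, 1836 mod 5 = 1, 1836 mod 16 = 12.

x ≡ 1836 (mod 10640).


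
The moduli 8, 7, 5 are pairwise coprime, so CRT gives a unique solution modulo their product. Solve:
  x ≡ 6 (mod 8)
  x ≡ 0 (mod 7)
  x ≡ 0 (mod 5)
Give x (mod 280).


Moduli 8, 7, 5 are pairwise coprime; by CRT there is a unique solution modulo M = 8 · 7 · 5 = 280.
Solve pairwise, accumulating the modulus:
  Start with x ≡ 6 (mod 8).
  Combine with x ≡ 0 (mod 7): since gcd(8, 7) = 1, we get a unique residue mod 56.
    Write x = 6 + 8·t and substitute into x ≡ 0 (mod 7): 8·t ≡ 0 − 6 = -6 (mod 7).
    Reduce coefficients mod 7: 1·t ≡ 1 (mod 7).
    So t ≡ 1 (mod 7).
    Then x = 6 + 8·1 = 14, valid modulo lcm(8, 7) = 56: x ≡ 14 (mod 56).
  Combine with x ≡ 0 (mod 5): since gcd(56, 5) = 1, we get a unique residue mod 280.
    Write x = 14 + 56·t and substitute into x ≡ 0 (mod 5): 56·t ≡ 0 − 14 = -14 (mod 5).
    Reduce coefficients mod 5: 1·t ≡ 1 (mod 5).
    So t ≡ 1 (mod 5).
    Then x = 14 + 56·1 = 70, valid modulo lcm(56, 5) = 280: x ≡ 70 (mod 280).
Verify: 70 mod 8 = 6 ✓, 70 mod 7 = 0 ✓, 70 mod 5 = 0 ✓.

x ≡ 70 (mod 280).


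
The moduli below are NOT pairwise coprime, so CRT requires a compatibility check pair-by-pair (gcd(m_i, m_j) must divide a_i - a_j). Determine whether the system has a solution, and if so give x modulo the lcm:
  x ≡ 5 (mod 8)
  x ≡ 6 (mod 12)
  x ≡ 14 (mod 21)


Moduli 8, 12, 21 are not pairwise coprime, so CRT works modulo lcm(m_i) when all pairwise compatibility conditions hold.
Pairwise compatibility: gcd(m_i, m_j) must divide a_i - a_j for every pair.
Merge one congruence at a time:
  Start: x ≡ 5 (mod 8).
  Combine with x ≡ 6 (mod 12): gcd(8, 12) = 4, and 6 - 5 = 1 is NOT divisible by 4.
    ⇒ system is inconsistent (no integer solution).

No solution (the system is inconsistent).


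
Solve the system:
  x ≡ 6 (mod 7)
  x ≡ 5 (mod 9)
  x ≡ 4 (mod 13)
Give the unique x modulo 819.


Moduli 7, 9, 13 are pairwise coprime; by CRT there is a unique solution modulo M = 7 · 9 · 13 = 819.
Solve pairwise, accumulating the modulus:
  Start with x ≡ 6 (mod 7).
  Combine with x ≡ 5 (mod 9): since gcd(7, 9) = 1, we get a unique residue mod 63.
    Write x = 6 + 7·t and substitute into x ≡ 5 (mod 9): 7·t ≡ 5 − 6 = -1 (mod 9).
    Reduce coefficients mod 9: 7·t ≡ 8 (mod 9).
    The inverse of 7 mod 9 is 4 (since 7·4 = 28 = 3·9 + 1), so t ≡ 4·8 = 32 ≡ 5 (mod 9).
    Then x = 6 + 7·5 = 41, valid modulo lcm(7, 9) = 63: x ≡ 41 (mod 63).
  Combine with x ≡ 4 (mod 13): since gcd(63, 13) = 1, we get a unique residue mod 819.
    Write x = 41 + 63·t and substitute into x ≡ 4 (mod 13): 63·t ≡ 4 − 41 = -37 (mod 13).
    Reduce coefficients mod 13: 11·t ≡ 2 (mod 13).
    The inverse of 11 mod 13 is 6 (since 11·6 = 66 = 5·13 + 1), so t ≡ 6·2 = 12 ≡ 12 (mod 13).
    Then x = 41 + 63·12 = 797, valid modulo lcm(63, 13) = 819: x ≡ 797 (mod 819).
Verify: 797 mod 7 = 6 ✓, 797 mod 9 = 5 ✓, 797 mod 13 = 4 ✓.

x ≡ 797 (mod 819).


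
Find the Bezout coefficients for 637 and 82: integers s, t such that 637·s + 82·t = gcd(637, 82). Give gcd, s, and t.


Euclidean algorithm on (637, 82) — divide until remainder is 0:
  637 = 7 · 82 + 63
  82 = 1 · 63 + 19
  63 = 3 · 19 + 6
  19 = 3 · 6 + 1
  6 = 6 · 1 + 0
gcd(637, 82) = 1.
Track Bezout coefficients alongside the remainders: start with r₀ = 637 = a·1 + b·0 (s = 1, t = 0) and r₁ = 82 = a·0 + b·1 (s = 0, t = 1); each new remainder r_{k+1} = r_{k-1} − q_k·r_k inherits s_{k+1} = s_{k-1} − q_k·s_k, t_{k+1} = t_{k-1} − q_k·t_k, so r_k = a·s_k + b·t_k at every step:
  q = 7: r = 63, s = 1 − 7·0 = 1, t = 0 − 7·1 = -7  (check: 637·1 + 82·(-7) = 63)
  q = 1: r = 19, s = 0 − 1·1 = -1, t = 1 − 1·(-7) = 8  (check: 637·(-1) + 82·8 = 19)
  q = 3: r = 6, s = 1 − 3·(-1) = 4, t = -7 − 3·8 = -31  (check: 637·4 + 82·(-31) = 6)
  q = 3: r = 1, s = -1 − 3·4 = -13, t = 8 − 3·(-31) = 101  (check: 637·(-13) + 82·101 = 1)
The row with r = 1 (the gcd) gives the Bezout coefficients s = -13, t = 101.
Result: 637 · (-13) + 82 · (101) = 1.

gcd(637, 82) = 1; s = -13, t = 101 (check: 637·(-13) + 82·101 = 1).


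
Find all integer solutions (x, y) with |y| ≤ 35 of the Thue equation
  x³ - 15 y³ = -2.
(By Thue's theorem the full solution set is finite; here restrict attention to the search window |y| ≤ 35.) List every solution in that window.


The equation is x³ - 15y³ = -2. For fixed y, x³ = 15·y³ − 2, so a solution requires the RHS to be a perfect cube.
Strategy: iterate y from -35 to 35, compute RHS = 15·y³ − 2, and check whether it is a (positive or negative) perfect cube.
Check small values of y:
  y = 0: RHS = -2 is not a perfect cube.
  y = 1: RHS = 13 is not a perfect cube.
  y = -1: RHS = -17 is not a perfect cube.
  y = 2: RHS = 118 is not a perfect cube.
  y = -2: RHS = -122 is not a perfect cube.
  y = 3: RHS = 403 is not a perfect cube.
  y = -3: RHS = -407 is not a perfect cube.
Continuing the search up to |y| = 35 finds no solutions either.
No (x, y) in the scanned range satisfies the equation.

No integer solutions with |y| ≤ 35.


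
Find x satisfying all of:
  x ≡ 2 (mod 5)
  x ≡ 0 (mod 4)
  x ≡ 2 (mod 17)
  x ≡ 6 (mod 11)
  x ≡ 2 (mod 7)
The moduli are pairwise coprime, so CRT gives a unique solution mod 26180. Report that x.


Product of moduli M = 5 · 4 · 17 · 11 · 7 = 26180.
Merge one congruence at a time:
  Start: x ≡ 2 (mod 5).
  Combine with x ≡ 0 (mod 4); new modulus lcm = 20.
    Write x = 2 + 5·t and substitute into x ≡ 0 (mod 4): 5·t ≡ 0 − 2 = -2 (mod 4).
    Reduce coefficients mod 4: 1·t ≡ 2 (mod 4).
    So t ≡ 2 (mod 4).
    Then x = 2 + 5·2 = 12, valid modulo lcm(5, 4) = 20: x ≡ 12 (mod 20).
  Combine with x ≡ 2 (mod 17); new modulus lcm = 340.
    Write x = 12 + 20·t and substitute into x ≡ 2 (mod 17): 20·t ≡ 2 − 12 = -10 (mod 17).
    Reduce coefficients mod 17: 3·t ≡ 7 (mod 17).
    The inverse of 3 mod 17 is 6 (since 3·6 = 18 = 1·17 + 1), so t ≡ 6·7 = 42 ≡ 8 (mod 17).
    Then x = 12 + 20·8 = 172, valid modulo lcm(20, 17) = 340: x ≡ 172 (mod 340).
  Combine with x ≡ 6 (mod 11); new modulus lcm = 3740.
    Write x = 172 + 340·t and substitute into x ≡ 6 (mod 11): 340·t ≡ 6 − 172 = -166 (mod 11).
    Reduce coefficients mod 11: 10·t ≡ 10 (mod 11).
    The inverse of 10 mod 11 is 10 (since 10·10 = 100 = 9·11 + 1), so t ≡ 10·10 = 100 ≡ 1 (mod 11).
    Then x = 172 + 340·1 = 512, valid modulo lcm(340, 11) = 3740: x ≡ 512 (mod 3740).
  Combine with x ≡ 2 (mod 7); new modulus lcm = 26180.
    Write x = 512 + 3740·t and substitute into x ≡ 2 (mod 7): 3740·t ≡ 2 − 512 = -510 (mod 7).
    Reduce coefficients mod 7: 2·t ≡ 1 (mod 7).
    The inverse of 2 mod 7 is 4 (since 2·4 = 8 = 1·7 + 1), so t ≡ 4·1 = 4 ≡ 4 (mod 7).
    Then x = 512 + 3740·4 = 15472, valid modulo lcm(3740, 7) = 26180: x ≡ 15472 (mod 26180).
Verify against each original: 15472 mod 5 = 2, 15472 mod 4 = 0, 15472 mod 17 = 2, 15472 mod 11 = 6, 15472 mod 7 = 2.

x ≡ 15472 (mod 26180).


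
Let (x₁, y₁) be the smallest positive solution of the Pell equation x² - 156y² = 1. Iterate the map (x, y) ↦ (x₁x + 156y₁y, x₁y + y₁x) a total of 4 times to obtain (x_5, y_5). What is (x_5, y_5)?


Step 1: Find the fundamental solution (x₁, y₁) of x² - 156y² = 1.
  Expand √156 as a continued fraction. a₀ = ⌊√156⌋ = 12; iterate m_{k+1} = d_k·a_k − m_k, d_{k+1} = (156 − m_{k+1}²)/d_k, a_{k+1} = ⌊(a₀ + m_{k+1})/d_{k+1}⌋ (starting m₀ = 0, d₀ = 1), with convergents p_k = a_k·p_{k-1} + p_{k-2}, q_k = a_k·q_{k-1} + q_{k-2} (p₋₁ = 1, q₋₁ = 0):
  k = 0: a₀ = 12; p₀/q₀ = 12/1; p₀² − 156·q₀² = 144 − 156 = -12.
  k = 1: m = 12, d = 12, a = ⌊(12 + 12)/12⌋ = 2; p/q = (2·12 + 1)/(2·1 + 0) = 25/2; p² − 156·q² = 625 − 624 = 1.
  The first convergent with p² − 156·q² = 1 gives the fundamental solution (x₁, y₁) = (25, 2).
Step 2: Apply the recurrence (x_{n+1}, y_{n+1}) = (x₁x_n + 156y₁y_n, x₁y_n + y₁x_n) repeatedly.
  From (x_1, y_1) = (25, 2): x_2 = 25·25 + 156·2·2 = 1249; y_2 = 25·2 + 2·25 = 100.
  From (x_2, y_2) = (1249, 100): x_3 = 25·1249 + 156·2·100 = 62425; y_3 = 25·100 + 2·1249 = 4998.
  From (x_3, y_3) = (62425, 4998): x_4 = 25·62425 + 156·2·4998 = 3120001; y_4 = 25·4998 + 2·62425 = 249800.
  From (x_4, y_4) = (3120001, 249800): x_5 = 25·3120001 + 156·2·249800 = 155937625; y_5 = 25·249800 + 2·3120001 = 12485002.
Step 3: Verify x_5² - 156·y_5² = 24316542890640625 - 24316542890640624 = 1 (should be 1). ✓

(x_1, y_1) = (25, 2); (x_5, y_5) = (155937625, 12485002).


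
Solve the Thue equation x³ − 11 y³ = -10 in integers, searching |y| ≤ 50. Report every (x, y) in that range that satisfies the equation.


The equation is x³ - 11y³ = -10. For fixed y, x³ = 11·y³ − 10, so a solution requires the RHS to be a perfect cube.
Strategy: iterate y from -50 to 50, compute RHS = 11·y³ − 10, and check whether it is a (positive or negative) perfect cube.
Check small values of y:
  y = 0: RHS = -10 is not a perfect cube.
  y = 1: RHS = 1 = (1)³ ⇒ x = 1 works.
  y = -1: RHS = -21 is not a perfect cube.
  y = 2: RHS = 78 is not a perfect cube.
  y = -2: RHS = -98 is not a perfect cube.
  y = 3: RHS = 287 is not a perfect cube.
  y = -3: RHS = -307 is not a perfect cube.
Continuing the search up to |y| = 50 finds no further solutions beyond those listed.
Collected solutions: (1, 1).

Solutions (with |y| ≤ 50): (1, 1).


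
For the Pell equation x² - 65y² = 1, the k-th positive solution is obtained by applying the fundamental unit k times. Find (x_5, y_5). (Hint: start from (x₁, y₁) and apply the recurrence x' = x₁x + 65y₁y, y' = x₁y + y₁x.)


Step 1: Find the fundamental solution (x₁, y₁) of x² - 65y² = 1.
  Expand √65 as a continued fraction. a₀ = ⌊√65⌋ = 8; iterate m_{k+1} = d_k·a_k − m_k, d_{k+1} = (65 − m_{k+1}²)/d_k, a_{k+1} = ⌊(a₀ + m_{k+1})/d_{k+1}⌋ (starting m₀ = 0, d₀ = 1), with convergents p_k = a_k·p_{k-1} + p_{k-2}, q_k = a_k·q_{k-1} + q_{k-2} (p₋₁ = 1, q₋₁ = 0):
  k = 0: a₀ = 8; p₀/q₀ = 8/1; p₀² − 65·q₀² = 64 − 65 = -1.
  k = 1: m = 8, d = 1, a = ⌊(8 + 8)/1⌋ = 16; p/q = (16·8 + 1)/(16·1 + 0) = 129/16; p² − 65·q² = 16641 − 16640 = 1.
  The first convergent with p² − 65·q² = 1 gives the fundamental solution (x₁, y₁) = (129, 16).
Step 2: Apply the recurrence (x_{n+1}, y_{n+1}) = (x₁x_n + 65y₁y_n, x₁y_n + y₁x_n) repeatedly.
  From (x_1, y_1) = (129, 16): x_2 = 129·129 + 65·16·16 = 33281; y_2 = 129·16 + 16·129 = 4128.
  From (x_2, y_2) = (33281, 4128): x_3 = 129·33281 + 65·16·4128 = 8586369; y_3 = 129·4128 + 16·33281 = 1065008.
  From (x_3, y_3) = (8586369, 1065008): x_4 = 129·8586369 + 65·16·1065008 = 2215249921; y_4 = 129·1065008 + 16·8586369 = 274767936.
  From (x_4, y_4) = (2215249921, 274767936): x_5 = 129·2215249921 + 65·16·274767936 = 571525893249; y_5 = 129·274767936 + 16·2215249921 = 70889062480.
Step 3: Verify x_5² - 65·y_5² = 326641846654067343776001 - 326641846654067343776000 = 1 (should be 1). ✓

(x_1, y_1) = (129, 16); (x_5, y_5) = (571525893249, 70889062480).


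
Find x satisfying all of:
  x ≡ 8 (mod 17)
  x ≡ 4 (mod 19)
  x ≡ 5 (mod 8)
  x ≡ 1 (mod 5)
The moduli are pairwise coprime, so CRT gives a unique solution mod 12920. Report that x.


Product of moduli M = 17 · 19 · 8 · 5 = 12920.
Merge one congruence at a time:
  Start: x ≡ 8 (mod 17).
  Combine with x ≡ 4 (mod 19); new modulus lcm = 323.
    Write x = 8 + 17·t and substitute into x ≡ 4 (mod 19): 17·t ≡ 4 − 8 = -4 (mod 19).
    Reduce coefficients mod 19: 17·t ≡ 15 (mod 19).
    The inverse of 17 mod 19 is 9 (since 17·9 = 153 = 8·19 + 1), so t ≡ 9·15 = 135 ≡ 2 (mod 19).
    Then x = 8 + 17·2 = 42, valid modulo lcm(17, 19) = 323: x ≡ 42 (mod 323).
  Combine with x ≡ 5 (mod 8); new modulus lcm = 2584.
    Write x = 42 + 323·t and substitute into x ≡ 5 (mod 8): 323·t ≡ 5 − 42 = -37 (mod 8).
    Reduce coefficients mod 8: 3·t ≡ 3 (mod 8).
    The inverse of 3 mod 8 is 3 (since 3·3 = 9 = 1·8 + 1), so t ≡ 3·3 = 9 ≡ 1 (mod 8).
    Then x = 42 + 323·1 = 365, valid modulo lcm(323, 8) = 2584: x ≡ 365 (mod 2584).
  Combine with x ≡ 1 (mod 5); new modulus lcm = 12920.
    Write x = 365 + 2584·t and substitute into x ≡ 1 (mod 5): 2584·t ≡ 1 − 365 = -364 (mod 5).
    Reduce coefficients mod 5: 4·t ≡ 1 (mod 5).
    The inverse of 4 mod 5 is 4 (since 4·4 = 16 = 3·5 + 1), so t ≡ 4·1 = 4 ≡ 4 (mod 5).
    Then x = 365 + 2584·4 = 10701, valid modulo lcm(2584, 5) = 12920: x ≡ 10701 (mod 12920).
Verify against each original: 10701 mod 17 = 8, 10701 mod 19 = 4, 10701 mod 8 = 5, 10701 mod 5 = 1.

x ≡ 10701 (mod 12920).


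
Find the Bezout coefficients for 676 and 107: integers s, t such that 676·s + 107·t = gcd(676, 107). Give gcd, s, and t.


Euclidean algorithm on (676, 107) — divide until remainder is 0:
  676 = 6 · 107 + 34
  107 = 3 · 34 + 5
  34 = 6 · 5 + 4
  5 = 1 · 4 + 1
  4 = 4 · 1 + 0
gcd(676, 107) = 1.
Track Bezout coefficients alongside the remainders: start with r₀ = 676 = a·1 + b·0 (s = 1, t = 0) and r₁ = 107 = a·0 + b·1 (s = 0, t = 1); each new remainder r_{k+1} = r_{k-1} − q_k·r_k inherits s_{k+1} = s_{k-1} − q_k·s_k, t_{k+1} = t_{k-1} − q_k·t_k, so r_k = a·s_k + b·t_k at every step:
  q = 6: r = 34, s = 1 − 6·0 = 1, t = 0 − 6·1 = -6  (check: 676·1 + 107·(-6) = 34)
  q = 3: r = 5, s = 0 − 3·1 = -3, t = 1 − 3·(-6) = 19  (check: 676·(-3) + 107·19 = 5)
  q = 6: r = 4, s = 1 − 6·(-3) = 19, t = -6 − 6·19 = -120  (check: 676·19 + 107·(-120) = 4)
  q = 1: r = 1, s = -3 − 1·19 = -22, t = 19 − 1·(-120) = 139  (check: 676·(-22) + 107·139 = 1)
The row with r = 1 (the gcd) gives the Bezout coefficients s = -22, t = 139.
Result: 676 · (-22) + 107 · (139) = 1.

gcd(676, 107) = 1; s = -22, t = 139 (check: 676·(-22) + 107·139 = 1).


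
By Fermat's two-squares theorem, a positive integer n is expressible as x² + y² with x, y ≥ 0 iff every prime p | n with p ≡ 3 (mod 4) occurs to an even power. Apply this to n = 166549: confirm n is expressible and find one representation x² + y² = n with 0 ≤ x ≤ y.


Step 1: Factor n = 166549 = 17 · 97 · 101.
Step 2: Check the mod-4 condition on each prime factor: 17 ≡ 1 (mod 4), exponent 1; 97 ≡ 1 (mod 4), exponent 1; 101 ≡ 1 (mod 4), exponent 1.
All primes ≡ 3 (mod 4) appear to even exponent (or don't appear), so by the two-squares theorem n IS expressible as a sum of two squares.
Step 3: Build a representation. Here n = 17 · 97 · 101 is a product of primes ≡ 1 (mod 4). Each prime p ≡ 1 (mod 4) is itself a sum of two squares; find a² by testing p − a² for a perfect square:
  17: 17 − 1² = 16 = 4² ⇒ 17 = 1² + 4².
  97: 97 − 1² = 96, 97 − 2² = 93, 97 − 3² = 88, 97 − 4² = 81 = 9² ⇒ 97 = 4² + 9².
  101: 101 − 1² = 100 = 10² ⇒ 101 = 1² + 10².
  Combine using the Brahmagupta–Fibonacci identity (a² + b²)(c² + d²) = (ac − bd)² + (ad + bc)² = (ac + bd)² + (ad − bc)²:
  17 · 97 = 1649: from (1² + 4²)(4² + 9²), take (1·4 − 4·9, 1·9 + 4·4) = (4 − 36, 9 + 16) = (-32, 25); dropping signs (only squares matter) gives (32, 25); check 32² + 25² = 1024 + 625 = 1649 ✓.
  1649 · 101 = 166549: from (32² + 25²)(1² + 10²), take (32·1 − 25·10, 32·10 + 25·1) = (32 − 250, 320 + 25) = (-218, 345); dropping signs (only squares matter) gives (218, 345); check 218² + 345² = 47524 + 119025 = 166549 ✓.
Step 4: Order so x ≤ y and verify: 218² + 345² = 47524 + 119025 = 166549 = n. ✓

n = 166549 = 218² + 345² (one valid representation with x ≤ y).


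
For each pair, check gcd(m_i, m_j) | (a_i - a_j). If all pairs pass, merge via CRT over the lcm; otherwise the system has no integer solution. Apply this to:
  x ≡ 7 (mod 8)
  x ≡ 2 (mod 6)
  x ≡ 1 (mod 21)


Moduli 8, 6, 21 are not pairwise coprime, so CRT works modulo lcm(m_i) when all pairwise compatibility conditions hold.
Pairwise compatibility: gcd(m_i, m_j) must divide a_i - a_j for every pair.
Merge one congruence at a time:
  Start: x ≡ 7 (mod 8).
  Combine with x ≡ 2 (mod 6): gcd(8, 6) = 2, and 2 - 7 = -5 is NOT divisible by 2.
    ⇒ system is inconsistent (no integer solution).

No solution (the system is inconsistent).


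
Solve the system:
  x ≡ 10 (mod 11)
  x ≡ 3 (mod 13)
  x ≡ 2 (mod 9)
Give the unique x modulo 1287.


Moduli 11, 13, 9 are pairwise coprime; by CRT there is a unique solution modulo M = 11 · 13 · 9 = 1287.
Solve pairwise, accumulating the modulus:
  Start with x ≡ 10 (mod 11).
  Combine with x ≡ 3 (mod 13): since gcd(11, 13) = 1, we get a unique residue mod 143.
    Write x = 10 + 11·t and substitute into x ≡ 3 (mod 13): 11·t ≡ 3 − 10 = -7 (mod 13).
    Reduce coefficients mod 13: 11·t ≡ 6 (mod 13).
    The inverse of 11 mod 13 is 6 (since 11·6 = 66 = 5·13 + 1), so t ≡ 6·6 = 36 ≡ 10 (mod 13).
    Then x = 10 + 11·10 = 120, valid modulo lcm(11, 13) = 143: x ≡ 120 (mod 143).
  Combine with x ≡ 2 (mod 9): since gcd(143, 9) = 1, we get a unique residue mod 1287.
    Write x = 120 + 143·t and substitute into x ≡ 2 (mod 9): 143·t ≡ 2 − 120 = -118 (mod 9).
    Reduce coefficients mod 9: 8·t ≡ 8 (mod 9).
    The inverse of 8 mod 9 is 8 (since 8·8 = 64 = 7·9 + 1), so t ≡ 8·8 = 64 ≡ 1 (mod 9).
    Then x = 120 + 143·1 = 263, valid modulo lcm(143, 9) = 1287: x ≡ 263 (mod 1287).
Verify: 263 mod 11 = 10 ✓, 263 mod 13 = 3 ✓, 263 mod 9 = 2 ✓.

x ≡ 263 (mod 1287).


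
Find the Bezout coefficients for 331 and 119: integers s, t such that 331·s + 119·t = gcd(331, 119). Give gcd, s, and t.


Euclidean algorithm on (331, 119) — divide until remainder is 0:
  331 = 2 · 119 + 93
  119 = 1 · 93 + 26
  93 = 3 · 26 + 15
  26 = 1 · 15 + 11
  15 = 1 · 11 + 4
  11 = 2 · 4 + 3
  4 = 1 · 3 + 1
  3 = 3 · 1 + 0
gcd(331, 119) = 1.
Track Bezout coefficients alongside the remainders: start with r₀ = 331 = a·1 + b·0 (s = 1, t = 0) and r₁ = 119 = a·0 + b·1 (s = 0, t = 1); each new remainder r_{k+1} = r_{k-1} − q_k·r_k inherits s_{k+1} = s_{k-1} − q_k·s_k, t_{k+1} = t_{k-1} − q_k·t_k, so r_k = a·s_k + b·t_k at every step:
  q = 2: r = 93, s = 1 − 2·0 = 1, t = 0 − 2·1 = -2  (check: 331·1 + 119·(-2) = 93)
  q = 1: r = 26, s = 0 − 1·1 = -1, t = 1 − 1·(-2) = 3  (check: 331·(-1) + 119·3 = 26)
  q = 3: r = 15, s = 1 − 3·(-1) = 4, t = -2 − 3·3 = -11  (check: 331·4 + 119·(-11) = 15)
  q = 1: r = 11, s = -1 − 1·4 = -5, t = 3 − 1·(-11) = 14  (check: 331·(-5) + 119·14 = 11)
  q = 1: r = 4, s = 4 − 1·(-5) = 9, t = -11 − 1·14 = -25  (check: 331·9 + 119·(-25) = 4)
  q = 2: r = 3, s = -5 − 2·9 = -23, t = 14 − 2·(-25) = 64  (check: 331·(-23) + 119·64 = 3)
  q = 1: r = 1, s = 9 − 1·(-23) = 32, t = -25 − 1·64 = -89  (check: 331·32 + 119·(-89) = 1)
The row with r = 1 (the gcd) gives the Bezout coefficients s = 32, t = -89.
Result: 331 · (32) + 119 · (-89) = 1.

gcd(331, 119) = 1; s = 32, t = -89 (check: 331·32 + 119·(-89) = 1).


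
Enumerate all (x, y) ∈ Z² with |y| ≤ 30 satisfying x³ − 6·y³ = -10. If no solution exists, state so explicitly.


The equation is x³ - 6y³ = -10. For fixed y, x³ = 6·y³ − 10, so a solution requires the RHS to be a perfect cube.
Strategy: iterate y from -30 to 30, compute RHS = 6·y³ − 10, and check whether it is a (positive or negative) perfect cube.
Check small values of y:
  y = 0: RHS = -10 is not a perfect cube.
  y = 1: RHS = -4 is not a perfect cube.
  y = -1: RHS = -16 is not a perfect cube.
  y = 2: RHS = 38 is not a perfect cube.
  y = -2: RHS = -58 is not a perfect cube.
  y = 3: RHS = 152 is not a perfect cube.
  y = -3: RHS = -172 is not a perfect cube.
Continuing the search up to |y| = 30 finds no solutions either.
No (x, y) in the scanned range satisfies the equation.

No integer solutions with |y| ≤ 30.


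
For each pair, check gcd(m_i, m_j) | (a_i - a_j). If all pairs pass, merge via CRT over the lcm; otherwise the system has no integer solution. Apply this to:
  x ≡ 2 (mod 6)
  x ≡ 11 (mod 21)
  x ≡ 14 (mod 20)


Moduli 6, 21, 20 are not pairwise coprime, so CRT works modulo lcm(m_i) when all pairwise compatibility conditions hold.
Pairwise compatibility: gcd(m_i, m_j) must divide a_i - a_j for every pair.
Merge one congruence at a time:
  Start: x ≡ 2 (mod 6).
  Combine with x ≡ 11 (mod 21): gcd(6, 21) = 3; 11 - 2 = 9, which IS divisible by 3, so compatible.
    Write x = 2 + 6·t and substitute into x ≡ 11 (mod 21): 6·t ≡ 11 − 2 = 9 (mod 21).
    Divide the congruence (and modulus) by g = 3: 2·t ≡ 3 (mod 7).
    The inverse of 2 mod 7 is 4 (since 2·4 = 8 = 1·7 + 1), so t ≡ 4·3 = 12 ≡ 5 (mod 7).
    Then x = 2 + 6·5 = 32, valid modulo lcm(6, 21) = 42: x ≡ 32 (mod 42).
  Combine with x ≡ 14 (mod 20): gcd(42, 20) = 2; 14 - 32 = -18, which IS divisible by 2, so compatible.
    Write x = 32 + 42·t and substitute into x ≡ 14 (mod 20): 42·t ≡ 14 − 32 = -18 (mod 20).
    Divide the congruence (and modulus) by g = 2: 21·t ≡ -9 (mod 10).
    Reduce coefficients mod 10: 1·t ≡ 1 (mod 10).
    So t ≡ 1 (mod 10).
    Then x = 32 + 42·1 = 74, valid modulo lcm(42, 20) = 420: x ≡ 74 (mod 420).
Verify: 74 mod 6 = 2, 74 mod 21 = 11, 74 mod 20 = 14.

x ≡ 74 (mod 420).


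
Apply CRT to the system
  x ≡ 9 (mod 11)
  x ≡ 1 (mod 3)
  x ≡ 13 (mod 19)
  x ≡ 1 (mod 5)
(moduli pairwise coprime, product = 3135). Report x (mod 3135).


Product of moduli M = 11 · 3 · 19 · 5 = 3135.
Merge one congruence at a time:
  Start: x ≡ 9 (mod 11).
  Combine with x ≡ 1 (mod 3); new modulus lcm = 33.
    Write x = 9 + 11·t and substitute into x ≡ 1 (mod 3): 11·t ≡ 1 − 9 = -8 (mod 3).
    Reduce coefficients mod 3: 2·t ≡ 1 (mod 3).
    The inverse of 2 mod 3 is 2 (since 2·2 = 4 = 1·3 + 1), so t ≡ 2·1 = 2 ≡ 2 (mod 3).
    Then x = 9 + 11·2 = 31, valid modulo lcm(11, 3) = 33: x ≡ 31 (mod 33).
  Combine with x ≡ 13 (mod 19); new modulus lcm = 627.
    Write x = 31 + 33·t and substitute into x ≡ 13 (mod 19): 33·t ≡ 13 − 31 = -18 (mod 19).
    Reduce coefficients mod 19: 14·t ≡ 1 (mod 19).
    The inverse of 14 mod 19 is 15 (since 14·15 = 210 = 11·19 + 1), so t ≡ 15·1 = 15 ≡ 15 (mod 19).
    Then x = 31 + 33·15 = 526, valid modulo lcm(33, 19) = 627: x ≡ 526 (mod 627).
  Combine with x ≡ 1 (mod 5); new modulus lcm = 3135.
    Write x = 526 + 627·t and substitute into x ≡ 1 (mod 5): 627·t ≡ 1 − 526 = -525 (mod 5).
    Reduce coefficients mod 5: 2·t ≡ 0 (mod 5).
    The inverse of 2 mod 5 is 3 (since 2·3 = 6 = 1·5 + 1), so t ≡ 3·0 = 0 ≡ 0 (mod 5).
    Then x = 526 + 627·0 = 526, valid modulo lcm(627, 5) = 3135: x ≡ 526 (mod 3135).
Verify against each original: 526 mod 11 = 9, 526 mod 3 = 1, 526 mod 19 = 13, 526 mod 5 = 1.

x ≡ 526 (mod 3135).


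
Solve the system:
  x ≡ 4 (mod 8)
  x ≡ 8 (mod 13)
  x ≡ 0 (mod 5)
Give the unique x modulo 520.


Moduli 8, 13, 5 are pairwise coprime; by CRT there is a unique solution modulo M = 8 · 13 · 5 = 520.
Solve pairwise, accumulating the modulus:
  Start with x ≡ 4 (mod 8).
  Combine with x ≡ 8 (mod 13): since gcd(8, 13) = 1, we get a unique residue mod 104.
    Write x = 4 + 8·t and substitute into x ≡ 8 (mod 13): 8·t ≡ 8 − 4 = 4 (mod 13).
    The inverse of 8 mod 13 is 5 (since 8·5 = 40 = 3·13 + 1), so t ≡ 5·4 = 20 ≡ 7 (mod 13).
    Then x = 4 + 8·7 = 60, valid modulo lcm(8, 13) = 104: x ≡ 60 (mod 104).
  Combine with x ≡ 0 (mod 5): since gcd(104, 5) = 1, we get a unique residue mod 520.
    Write x = 60 + 104·t and substitute into x ≡ 0 (mod 5): 104·t ≡ 0 − 60 = -60 (mod 5).
    Reduce coefficients mod 5: 4·t ≡ 0 (mod 5).
    The inverse of 4 mod 5 is 4 (since 4·4 = 16 = 3·5 + 1), so t ≡ 4·0 = 0 ≡ 0 (mod 5).
    Then x = 60 + 104·0 = 60, valid modulo lcm(104, 5) = 520: x ≡ 60 (mod 520).
Verify: 60 mod 8 = 4 ✓, 60 mod 13 = 8 ✓, 60 mod 5 = 0 ✓.

x ≡ 60 (mod 520).
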